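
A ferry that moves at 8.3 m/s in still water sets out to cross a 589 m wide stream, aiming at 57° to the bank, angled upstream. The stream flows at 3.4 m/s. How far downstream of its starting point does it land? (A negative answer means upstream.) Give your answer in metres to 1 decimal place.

-94.8 m

Perpendicular speed = 6.961 m/s; crossing time = 589 / 6.961 = 84.615 s.
Net downstream speed = -1.121 m/s.
Drift = -1.121 × 84.615 = -94.811 m (upstream).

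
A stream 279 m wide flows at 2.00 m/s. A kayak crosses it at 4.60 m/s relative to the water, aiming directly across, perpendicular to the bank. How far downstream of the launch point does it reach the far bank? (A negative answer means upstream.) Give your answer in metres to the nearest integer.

Perpendicular speed = 4.600 m/s; crossing time = 279 / 4.600 = 60.652 s.
Net downstream speed = 2.000 m/s.
Drift = 2.000 × 60.652 = 121.304 m (downstream).

121 m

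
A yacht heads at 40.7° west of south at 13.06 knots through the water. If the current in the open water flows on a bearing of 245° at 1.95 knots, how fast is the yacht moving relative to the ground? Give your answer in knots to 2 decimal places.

14.86 knots

Taking east as x and north as y: velocity relative to the water = (-8.516, -9.901) knots; the water relative to ground = (-1.767, -0.824) knots.
Velocity relative to ground = (-8.516, -9.901) + (-1.767, -0.824) = (-10.284, -10.725) knots.
Speed = |(-10.284, -10.725)| = 14.859 knots.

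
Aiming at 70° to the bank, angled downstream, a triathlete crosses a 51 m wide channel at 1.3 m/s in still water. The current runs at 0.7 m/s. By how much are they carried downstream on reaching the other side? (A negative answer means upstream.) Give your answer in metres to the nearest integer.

48 m

Perpendicular speed = 1.222 m/s; crossing time = 51 / 1.222 = 41.749 s.
Net downstream speed = 1.145 m/s.
Drift = 1.145 × 41.749 = 47.786 m (downstream).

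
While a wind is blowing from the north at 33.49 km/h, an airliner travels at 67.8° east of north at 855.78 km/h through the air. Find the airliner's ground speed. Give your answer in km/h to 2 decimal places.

Taking east as x and north as y: velocity relative to the air = (792.342, 323.349) km/h; the air relative to ground = (0.000, -33.490) km/h.
Velocity relative to ground = (792.342, 323.349) + (0.000, -33.490) = (792.342, 289.859) km/h.
Speed = |(792.342, 289.859)| = 843.696 km/h.

843.70 km/h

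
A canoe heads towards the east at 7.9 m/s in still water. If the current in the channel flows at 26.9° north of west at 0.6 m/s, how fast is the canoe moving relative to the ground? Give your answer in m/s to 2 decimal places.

Taking east as x and north as y: velocity relative to the water = (7.900, 0.000) m/s; the water relative to ground = (-0.535, 0.271) m/s.
Velocity relative to ground = (7.900, 0.000) + (-0.535, 0.271) = (7.365, 0.271) m/s.
Speed = |(7.365, 0.271)| = 7.370 m/s.

7.37 m/s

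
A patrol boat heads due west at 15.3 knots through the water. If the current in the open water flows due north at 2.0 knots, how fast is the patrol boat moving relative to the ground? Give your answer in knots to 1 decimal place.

Taking east as x and north as y: velocity relative to the water = (-15.300, 0.000) knots; the water relative to ground = (0.000, 2.000) knots.
Velocity relative to ground = (-15.300, 0.000) + (0.000, 2.000) = (-15.300, 2.000) knots.
Speed = |(-15.300, 2.000)| = 15.430 knots.

15.4 knots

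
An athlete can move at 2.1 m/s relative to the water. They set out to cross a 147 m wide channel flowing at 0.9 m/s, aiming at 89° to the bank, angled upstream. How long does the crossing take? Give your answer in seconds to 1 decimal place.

The component of the athlete's velocity perpendicular to the bank is 2.1 × sin 89° = 2.100 m/s.
The current is parallel to the bank, so it does not affect the crossing time.
Time = 147 / 2.100 = 70.011 s.

70.0 s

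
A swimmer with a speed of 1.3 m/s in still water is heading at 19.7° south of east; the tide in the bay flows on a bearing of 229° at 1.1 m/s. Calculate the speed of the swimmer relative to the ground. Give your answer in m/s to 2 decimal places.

1.22 m/s

Taking east as x and north as y: velocity relative to the water = (1.224, -0.438) m/s; the water relative to ground = (-0.830, -0.722) m/s.
Velocity relative to ground = (1.224, -0.438) + (-0.830, -0.722) = (0.394, -1.160) m/s.
Speed = |(0.394, -1.160)| = 1.225 m/s.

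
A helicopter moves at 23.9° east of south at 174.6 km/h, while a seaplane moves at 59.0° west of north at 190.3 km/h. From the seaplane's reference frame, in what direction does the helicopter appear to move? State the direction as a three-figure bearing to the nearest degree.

138°

Taking east as x and north as y: helicopter velocity = (70.738, -159.629) km/h; seaplane velocity = (-163.119, 98.012) km/h.
Velocity of helicopter relative to seaplane = (70.738, -159.629) − (-163.119, 98.012) = (233.857, -257.640) km/h.
Bearing = atan2(233.86, -257.64) = 137.77° clockwise from north.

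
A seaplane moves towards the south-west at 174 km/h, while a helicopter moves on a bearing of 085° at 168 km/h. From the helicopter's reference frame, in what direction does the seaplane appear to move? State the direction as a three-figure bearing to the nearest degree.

Taking east as x and north as y: seaplane velocity = (-123.037, -123.037) km/h; helicopter velocity = (167.361, 14.642) km/h.
Velocity of seaplane relative to helicopter = (-123.037, -123.037) − (167.361, 14.642) = (-290.397, -137.679) km/h.
Bearing = atan2(-290.40, -137.68) = 244.63° clockwise from north.

245°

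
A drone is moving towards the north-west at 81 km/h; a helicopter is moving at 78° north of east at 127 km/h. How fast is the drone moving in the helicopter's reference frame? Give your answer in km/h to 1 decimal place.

Taking east as x and north as y: drone velocity = (-57.276, 57.276) km/h; helicopter velocity = (26.405, 124.225) km/h.
Velocity of drone relative to helicopter = (-57.276, 57.276) − (26.405, 124.225) = (-83.680, -66.949) km/h.
Magnitude = |(-83.680, -66.949)| = 107.166 km/h.

107.2 km/h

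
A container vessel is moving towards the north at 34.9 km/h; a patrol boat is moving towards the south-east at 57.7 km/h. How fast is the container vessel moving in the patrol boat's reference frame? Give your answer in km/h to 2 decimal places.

Taking east as x and north as y: container vessel velocity = (0.000, 34.900) km/h; patrol boat velocity = (40.800, -40.800) km/h.
Velocity of container vessel relative to patrol boat = (0.000, 34.900) − (40.800, -40.800) = (-40.800, 75.700) km/h.
Magnitude = |(-40.800, 75.700)| = 85.995 km/h.

86.00 km/h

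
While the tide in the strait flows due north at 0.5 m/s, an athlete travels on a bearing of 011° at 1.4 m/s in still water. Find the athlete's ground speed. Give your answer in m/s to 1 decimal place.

1.9 m/s

Taking east as x and north as y: velocity relative to the water = (0.267, 1.374) m/s; the water relative to ground = (0.000, 0.500) m/s.
Velocity relative to ground = (0.267, 1.374) + (0.000, 0.500) = (0.267, 1.874) m/s.
Speed = |(0.267, 1.874)| = 1.893 m/s.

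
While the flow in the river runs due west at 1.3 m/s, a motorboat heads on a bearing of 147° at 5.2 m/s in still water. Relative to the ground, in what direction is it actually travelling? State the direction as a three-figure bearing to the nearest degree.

Taking east as x and north as y: velocity relative to the water = (2.832, -4.361) m/s; the water relative to ground = (-1.300, 0.000) m/s.
Velocity relative to ground = (2.832, -4.361) + (-1.300, 0.000) = (1.532, -4.361) m/s.
Bearing = atan2(1.53, -4.36) = 160.64° clockwise from north.

161°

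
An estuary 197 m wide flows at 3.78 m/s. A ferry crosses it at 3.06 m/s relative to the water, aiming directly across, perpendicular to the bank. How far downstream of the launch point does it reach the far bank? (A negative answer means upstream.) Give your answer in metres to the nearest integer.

243 m

Perpendicular speed = 3.060 m/s; crossing time = 197 / 3.060 = 64.379 s.
Net downstream speed = 3.780 m/s.
Drift = 3.780 × 64.379 = 243.353 m (downstream).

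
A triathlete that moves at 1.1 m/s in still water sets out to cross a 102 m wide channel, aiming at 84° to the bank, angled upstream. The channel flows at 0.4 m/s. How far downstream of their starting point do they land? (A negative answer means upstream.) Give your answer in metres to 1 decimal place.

Perpendicular speed = 1.094 m/s; crossing time = 102 / 1.094 = 93.238 s.
Net downstream speed = 0.285 m/s.
Drift = 0.285 × 93.238 = 26.575 m (downstream).

26.6 m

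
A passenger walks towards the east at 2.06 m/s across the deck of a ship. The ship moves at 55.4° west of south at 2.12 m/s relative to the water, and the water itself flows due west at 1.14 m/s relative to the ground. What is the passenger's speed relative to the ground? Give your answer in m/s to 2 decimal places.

In east/north components (m/s): passenger relative to ship = (2.060, 0.000); ship relative to water = (-1.745, -1.204); water relative to ground = (-1.140, 0.000).
Sum = (-0.825, -1.204) m/s.
Speed = |(-0.825, -1.204)| = 1.459 m/s.

1.46 m/s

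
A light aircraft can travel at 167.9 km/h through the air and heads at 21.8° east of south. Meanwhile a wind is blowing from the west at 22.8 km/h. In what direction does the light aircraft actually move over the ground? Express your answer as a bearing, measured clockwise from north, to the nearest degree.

Taking east as x and north as y: velocity relative to the air = (62.353, -155.893) km/h; the air relative to ground = (22.800, 0.000) km/h.
Velocity relative to ground = (62.353, -155.893) + (22.800, 0.000) = (85.153, -155.893) km/h.
Bearing = atan2(85.15, -155.89) = 151.36° clockwise from north.

151°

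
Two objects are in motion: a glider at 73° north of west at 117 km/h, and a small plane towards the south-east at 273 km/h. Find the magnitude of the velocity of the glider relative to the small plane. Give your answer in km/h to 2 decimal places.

380.29 km/h

Taking east as x and north as y: glider velocity = (-34.207, 111.888) km/h; small plane velocity = (193.040, -193.040) km/h.
Velocity of glider relative to small plane = (-34.207, 111.888) − (193.040, -193.040) = (-227.248, 304.928) km/h.
Magnitude = |(-227.248, 304.928)| = 380.293 km/h.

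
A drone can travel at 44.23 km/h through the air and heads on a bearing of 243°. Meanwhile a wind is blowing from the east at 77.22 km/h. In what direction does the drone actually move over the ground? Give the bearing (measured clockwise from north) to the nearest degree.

Taking east as x and north as y: velocity relative to the air = (-39.409, -20.080) km/h; the air relative to ground = (-77.220, 0.000) km/h.
Velocity relative to ground = (-39.409, -20.080) + (-77.220, 0.000) = (-116.629, -20.080) km/h.
Bearing = atan2(-116.63, -20.08) = 260.23° clockwise from north.

260°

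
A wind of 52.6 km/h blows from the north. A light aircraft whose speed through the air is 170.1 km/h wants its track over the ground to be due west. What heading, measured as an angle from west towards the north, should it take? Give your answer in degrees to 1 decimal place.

The wind pushes perpendicular to the desired track; the heading must have a component into the wind equal to 52.6 km/h: 170.1 sin θ = 52.6.
sin θ = 0.3092, so θ = 18.013°.

18.0°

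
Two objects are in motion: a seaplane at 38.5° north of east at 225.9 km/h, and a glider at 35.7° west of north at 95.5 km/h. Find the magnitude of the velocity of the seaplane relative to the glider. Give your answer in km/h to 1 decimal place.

240.9 km/h

Taking east as x and north as y: seaplane velocity = (176.791, 140.626) km/h; glider velocity = (-55.728, 77.554) km/h.
Velocity of seaplane relative to glider = (176.791, 140.626) − (-55.728, 77.554) = (232.519, 63.072) km/h.
Magnitude = |(232.519, 63.072)| = 240.922 km/h.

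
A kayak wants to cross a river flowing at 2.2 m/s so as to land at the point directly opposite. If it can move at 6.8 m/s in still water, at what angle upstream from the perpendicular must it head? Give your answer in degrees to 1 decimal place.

To cancel the current, the upstream component of the kayak's velocity must equal the flow: 6.8 sin θ = 2.2.
sin θ = 2.2 / 6.8 = 0.3235.
θ = arcsin(0.3235) = 18.877°.

18.9°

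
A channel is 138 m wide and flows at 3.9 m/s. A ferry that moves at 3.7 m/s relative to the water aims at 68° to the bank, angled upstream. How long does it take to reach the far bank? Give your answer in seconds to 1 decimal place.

40.2 s

The component of the ferry's velocity perpendicular to the bank is 3.7 × sin 68° = 3.431 m/s.
The current is parallel to the bank, so it does not affect the crossing time.
Time = 138 / 3.431 = 40.226 s.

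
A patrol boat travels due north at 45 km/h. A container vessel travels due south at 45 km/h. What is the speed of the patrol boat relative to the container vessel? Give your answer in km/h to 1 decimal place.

Taking east as x and north as y: patrol boat velocity = (0.000, 45.000) km/h; container vessel velocity = (0.000, -45.000) km/h.
Velocity of patrol boat relative to container vessel = (0.000, 45.000) − (0.000, -45.000) = (0.000, 90.000) km/h.
Magnitude = |(0.000, 90.000)| = 90.000 km/h.

90.0 km/h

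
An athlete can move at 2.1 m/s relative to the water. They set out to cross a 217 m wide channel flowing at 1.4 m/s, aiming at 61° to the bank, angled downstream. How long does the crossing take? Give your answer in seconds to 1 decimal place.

118.1 s

The component of the athlete's velocity perpendicular to the bank is 2.1 × sin 61° = 1.837 m/s.
Only the cross-stream component determines the crossing time; the current contributes nothing perpendicular to the bank.
Time = 217 / 1.837 = 118.147 s.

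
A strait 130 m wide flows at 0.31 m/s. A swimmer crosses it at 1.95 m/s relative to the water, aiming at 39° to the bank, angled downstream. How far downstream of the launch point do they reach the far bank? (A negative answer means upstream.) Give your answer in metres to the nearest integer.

193 m

Perpendicular speed = 1.227 m/s; crossing time = 130 / 1.227 = 105.934 s.
Net downstream speed = 1.825 m/s.
Drift = 1.825 × 105.934 = 193.376 m (downstream).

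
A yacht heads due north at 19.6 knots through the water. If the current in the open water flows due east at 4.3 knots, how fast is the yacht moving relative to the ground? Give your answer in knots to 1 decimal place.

20.1 knots

Taking east as x and north as y: velocity relative to the water = (0.000, 19.600) knots; the water relative to ground = (4.300, 0.000) knots.
Velocity relative to ground = (0.000, 19.600) + (4.300, 0.000) = (4.300, 19.600) knots.
Speed = |(4.300, 19.600)| = 20.066 knots.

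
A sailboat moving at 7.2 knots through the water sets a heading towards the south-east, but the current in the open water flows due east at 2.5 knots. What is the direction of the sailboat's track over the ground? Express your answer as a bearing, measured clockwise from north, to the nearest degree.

124°

Taking east as x and north as y: velocity relative to the water = (5.091, -5.091) knots; the water relative to ground = (2.500, 0.000) knots.
Velocity relative to ground = (5.091, -5.091) + (2.500, 0.000) = (7.591, -5.091) knots.
Bearing = atan2(7.59, -5.09) = 123.85° clockwise from north.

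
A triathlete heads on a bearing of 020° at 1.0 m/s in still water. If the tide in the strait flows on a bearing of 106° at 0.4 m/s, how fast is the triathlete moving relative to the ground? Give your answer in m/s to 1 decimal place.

1.1 m/s

Taking east as x and north as y: velocity relative to the water = (0.342, 0.940) m/s; the water relative to ground = (0.385, -0.110) m/s.
Velocity relative to ground = (0.342, 0.940) + (0.385, -0.110) = (0.727, 0.829) m/s.
Speed = |(0.727, 0.829)| = 1.103 m/s.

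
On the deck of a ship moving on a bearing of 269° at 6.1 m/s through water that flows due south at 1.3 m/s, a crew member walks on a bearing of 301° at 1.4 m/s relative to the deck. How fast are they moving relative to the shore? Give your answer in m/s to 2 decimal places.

7.33 m/s

In east/north components (m/s): crew member relative to ship = (-1.200, 0.721); ship relative to water = (-6.099, -0.106); water relative to ground = (0.000, -1.300).
Sum = (-7.299, -0.685) m/s.
Speed = |(-7.299, -0.685)| = 7.331 m/s.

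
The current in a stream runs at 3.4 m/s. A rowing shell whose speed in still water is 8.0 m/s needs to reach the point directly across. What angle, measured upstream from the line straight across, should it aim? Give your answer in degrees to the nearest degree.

25°

To cancel the current, the upstream component of the rowing shell's velocity must equal the flow: 8.0 sin θ = 3.4.
sin θ = 3.4 / 8.0 = 0.4250.
θ = arcsin(0.4250) = 25.151°.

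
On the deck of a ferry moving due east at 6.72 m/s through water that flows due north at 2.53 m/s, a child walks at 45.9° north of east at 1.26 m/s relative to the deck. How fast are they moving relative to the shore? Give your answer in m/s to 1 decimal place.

8.3 m/s

In east/north components (m/s): child relative to ferry = (0.877, 0.905); ferry relative to water = (6.720, 0.000); water relative to ground = (0.000, 2.530).
Sum = (7.597, 3.435) m/s.
Speed = |(7.597, 3.435)| = 8.337 m/s.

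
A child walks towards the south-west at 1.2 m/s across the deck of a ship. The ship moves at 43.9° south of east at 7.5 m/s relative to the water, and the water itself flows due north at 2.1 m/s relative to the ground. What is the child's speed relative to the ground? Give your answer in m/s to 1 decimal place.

In east/north components (m/s): child relative to ship = (-0.849, -0.849); ship relative to water = (5.404, -5.201); water relative to ground = (0.000, 2.100).
Sum = (4.556, -3.949) m/s.
Speed = |(4.556, -3.949)| = 6.029 m/s.

6.0 m/s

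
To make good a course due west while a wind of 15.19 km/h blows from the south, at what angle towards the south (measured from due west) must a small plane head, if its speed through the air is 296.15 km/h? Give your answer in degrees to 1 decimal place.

The wind pushes perpendicular to the desired track; the heading must have a component into the wind equal to 15.19 km/h: 296.15 sin θ = 15.19.
sin θ = 0.0513, so θ = 2.940°.

2.9°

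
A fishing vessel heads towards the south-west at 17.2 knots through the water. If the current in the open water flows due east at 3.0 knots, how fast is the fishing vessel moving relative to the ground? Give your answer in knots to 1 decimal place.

Taking east as x and north as y: velocity relative to the water = (-12.162, -12.162) knots; the water relative to ground = (3.000, 0.000) knots.
Velocity relative to ground = (-12.162, -12.162) + (3.000, 0.000) = (-9.162, -12.162) knots.
Speed = |(-9.162, -12.162)| = 15.227 knots.

15.2 knots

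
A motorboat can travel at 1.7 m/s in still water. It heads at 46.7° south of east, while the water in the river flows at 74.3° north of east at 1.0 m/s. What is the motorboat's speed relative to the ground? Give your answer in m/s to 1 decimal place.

Taking east as x and north as y: velocity relative to the water = (1.166, -1.237) m/s; the water relative to ground = (0.271, 0.963) m/s.
Velocity relative to ground = (1.166, -1.237) + (0.271, 0.963) = (1.436, -0.275) m/s.
Speed = |(1.436, -0.275)| = 1.462 m/s.

1.5 m/s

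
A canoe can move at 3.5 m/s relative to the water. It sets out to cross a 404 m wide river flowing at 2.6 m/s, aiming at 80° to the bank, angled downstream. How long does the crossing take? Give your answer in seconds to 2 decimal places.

The component of the canoe's velocity perpendicular to the bank is 3.5 × sin 80° = 3.447 m/s.
Only the cross-stream component determines the crossing time; the current contributes nothing perpendicular to the bank.
Time = 404 / 3.447 = 117.209 s.

117.21 s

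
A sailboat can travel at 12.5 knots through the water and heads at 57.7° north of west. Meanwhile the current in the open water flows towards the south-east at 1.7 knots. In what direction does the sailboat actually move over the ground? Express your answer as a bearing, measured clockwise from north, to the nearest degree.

330°

Taking east as x and north as y: velocity relative to the water = (-6.679, 10.566) knots; the water relative to ground = (1.202, -1.202) knots.
Velocity relative to ground = (-6.679, 10.566) + (1.202, -1.202) = (-5.477, 9.364) knots.
Bearing = atan2(-5.48, 9.36) = 329.67° clockwise from north.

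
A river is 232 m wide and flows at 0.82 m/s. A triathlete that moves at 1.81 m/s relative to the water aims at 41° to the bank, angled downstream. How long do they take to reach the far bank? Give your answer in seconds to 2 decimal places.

The component of the triathlete's velocity perpendicular to the bank is 1.81 × sin 41° = 1.187 m/s.
The current is parallel to the bank, so it does not affect the crossing time.
Time = 232 / 1.187 = 195.374 s.

195.37 s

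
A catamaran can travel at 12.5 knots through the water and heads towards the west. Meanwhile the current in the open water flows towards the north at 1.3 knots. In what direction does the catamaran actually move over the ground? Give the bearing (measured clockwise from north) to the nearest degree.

276°

Taking east as x and north as y: velocity relative to the water = (-12.500, 0.000) knots; the water relative to ground = (0.000, 1.300) knots.
Velocity relative to ground = (-12.500, 0.000) + (0.000, 1.300) = (-12.500, 1.300) knots.
Bearing = atan2(-12.50, 1.30) = 275.94° clockwise from north.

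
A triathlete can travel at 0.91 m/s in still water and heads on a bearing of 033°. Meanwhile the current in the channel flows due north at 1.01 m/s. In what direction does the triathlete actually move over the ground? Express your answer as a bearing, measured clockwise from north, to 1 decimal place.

015.6°

Taking east as x and north as y: velocity relative to the water = (0.496, 0.763) m/s; the water relative to ground = (0.000, 1.010) m/s.
Velocity relative to ground = (0.496, 0.763) + (0.000, 1.010) = (0.496, 1.773) m/s.
Bearing = atan2(0.50, 1.77) = 15.62° clockwise from north.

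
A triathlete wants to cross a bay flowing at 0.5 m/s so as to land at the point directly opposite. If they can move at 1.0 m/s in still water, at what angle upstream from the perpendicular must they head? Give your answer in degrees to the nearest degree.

30°

To cancel the current, the upstream component of the triathlete's velocity must equal the flow: 1.0 sin θ = 0.5.
sin θ = 0.5 / 1.0 = 0.5000.
θ = arcsin(0.5000) = 30.000°.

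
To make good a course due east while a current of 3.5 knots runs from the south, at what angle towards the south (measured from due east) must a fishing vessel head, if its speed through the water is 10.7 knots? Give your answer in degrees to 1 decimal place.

The current pushes perpendicular to the desired track; the heading must have a component into the current equal to 3.5 knots: 10.7 sin θ = 3.5.
sin θ = 0.3271, so θ = 19.093°.

19.1°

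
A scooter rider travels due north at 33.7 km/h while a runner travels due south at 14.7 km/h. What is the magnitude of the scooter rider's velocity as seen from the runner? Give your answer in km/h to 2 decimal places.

48.40 km/h

Taking east as x and north as y: scooter rider velocity = (0.000, 33.700) km/h; runner velocity = (0.000, -14.700) km/h.
Velocity of scooter rider relative to runner = (0.000, 33.700) − (0.000, -14.700) = (0.000, 48.400) km/h.
Magnitude = |(0.000, 48.400)| = 48.400 km/h.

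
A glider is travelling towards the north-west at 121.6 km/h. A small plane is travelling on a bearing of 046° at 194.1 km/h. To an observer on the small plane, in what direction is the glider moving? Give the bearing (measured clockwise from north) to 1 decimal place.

Taking east as x and north as y: glider velocity = (-85.984, 85.984) km/h; small plane velocity = (139.624, 134.833) km/h.
Velocity of glider relative to small plane = (-85.984, 85.984) − (139.624, 134.833) = (-225.608, -48.849) km/h.
Bearing = atan2(-225.61, -48.85) = 257.78° clockwise from north.

257.8°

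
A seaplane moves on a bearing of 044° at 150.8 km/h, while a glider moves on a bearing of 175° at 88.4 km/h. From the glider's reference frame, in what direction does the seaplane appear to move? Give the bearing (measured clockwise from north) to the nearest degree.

Taking east as x and north as y: seaplane velocity = (104.754, 108.476) km/h; glider velocity = (7.705, -88.064) km/h.
Velocity of seaplane relative to glider = (104.754, 108.476) − (7.705, -88.064) = (97.050, 196.540) km/h.
Bearing = atan2(97.05, 196.54) = 26.28° clockwise from north.

026°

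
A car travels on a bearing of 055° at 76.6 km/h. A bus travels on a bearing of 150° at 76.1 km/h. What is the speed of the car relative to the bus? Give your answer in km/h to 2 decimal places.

112.58 km/h

Taking east as x and north as y: car velocity = (62.747, 43.936) km/h; bus velocity = (38.050, -65.905) km/h.
Velocity of car relative to bus = (62.747, 43.936) − (38.050, -65.905) = (24.697, 109.840) km/h.
Magnitude = |(24.697, 109.840)| = 112.583 km/h.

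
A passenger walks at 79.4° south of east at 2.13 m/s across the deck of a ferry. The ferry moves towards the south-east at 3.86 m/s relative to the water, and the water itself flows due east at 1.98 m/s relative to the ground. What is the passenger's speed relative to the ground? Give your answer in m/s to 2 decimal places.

7.02 m/s

In east/north components (m/s): passenger relative to ferry = (0.392, -2.094); ferry relative to water = (2.729, -2.729); water relative to ground = (1.980, 0.000).
Sum = (5.101, -4.823) m/s.
Speed = |(5.101, -4.823)| = 7.020 m/s.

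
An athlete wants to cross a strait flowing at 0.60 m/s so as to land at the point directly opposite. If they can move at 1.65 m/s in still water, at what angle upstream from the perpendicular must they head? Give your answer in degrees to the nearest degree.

To cancel the current, the upstream component of the athlete's velocity must equal the flow: 1.65 sin θ = 0.60.
sin θ = 0.60 / 1.65 = 0.3636.
θ = arcsin(0.3636) = 21.324°.

21°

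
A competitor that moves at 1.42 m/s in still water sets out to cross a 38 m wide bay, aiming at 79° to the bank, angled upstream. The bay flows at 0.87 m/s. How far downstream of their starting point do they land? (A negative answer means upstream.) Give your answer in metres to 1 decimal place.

Perpendicular speed = 1.394 m/s; crossing time = 38 / 1.394 = 27.261 s.
Net downstream speed = 0.599 m/s.
Drift = 0.599 × 27.261 = 16.331 m (downstream).

16.3 m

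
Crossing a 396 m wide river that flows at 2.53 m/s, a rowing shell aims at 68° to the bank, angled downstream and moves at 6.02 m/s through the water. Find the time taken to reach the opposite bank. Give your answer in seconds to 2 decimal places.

70.95 s

The component of the rowing shell's velocity perpendicular to the bank is 6.02 × sin 68° = 5.582 m/s.
The current is parallel to the bank, so it does not affect the crossing time.
Time = 396 / 5.582 = 70.947 s.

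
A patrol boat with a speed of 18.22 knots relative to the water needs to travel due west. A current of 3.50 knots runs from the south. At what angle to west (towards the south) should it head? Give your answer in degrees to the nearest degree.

The current pushes perpendicular to the desired track; the heading must have a component into the current equal to 3.50 knots: 18.22 sin θ = 3.50.
sin θ = 0.1921, so θ = 11.075°.

11°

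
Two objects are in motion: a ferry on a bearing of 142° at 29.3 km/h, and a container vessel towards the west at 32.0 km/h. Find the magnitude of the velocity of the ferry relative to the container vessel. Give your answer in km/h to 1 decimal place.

55.1 km/h

Taking east as x and north as y: ferry velocity = (18.039, -23.089) km/h; container vessel velocity = (-32.000, 0.000) km/h.
Velocity of ferry relative to container vessel = (18.039, -23.089) − (-32.000, 0.000) = (50.039, -23.089) km/h.
Magnitude = |(50.039, -23.089)| = 55.109 km/h.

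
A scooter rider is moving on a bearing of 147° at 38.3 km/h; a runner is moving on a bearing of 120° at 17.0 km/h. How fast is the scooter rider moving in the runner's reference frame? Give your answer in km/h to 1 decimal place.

Taking east as x and north as y: scooter rider velocity = (20.860, -32.121) km/h; runner velocity = (14.722, -8.500) km/h.
Velocity of scooter rider relative to runner = (20.860, -32.121) − (14.722, -8.500) = (6.137, -23.621) km/h.
Magnitude = |(6.137, -23.621)| = 24.405 km/h.

24.4 km/h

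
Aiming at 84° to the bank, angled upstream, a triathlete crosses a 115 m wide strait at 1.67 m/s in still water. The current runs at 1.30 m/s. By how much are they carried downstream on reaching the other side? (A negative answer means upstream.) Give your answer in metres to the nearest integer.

Perpendicular speed = 1.661 m/s; crossing time = 115 / 1.661 = 69.242 s.
Net downstream speed = 1.125 m/s.
Drift = 1.125 × 69.242 = 77.927 m (downstream).

78 m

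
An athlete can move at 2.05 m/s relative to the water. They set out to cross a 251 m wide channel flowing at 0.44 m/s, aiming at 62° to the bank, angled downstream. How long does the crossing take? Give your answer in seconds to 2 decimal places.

138.67 s

The component of the athlete's velocity perpendicular to the bank is 2.05 × sin 62° = 1.810 m/s.
Only the cross-stream component determines the crossing time; the current contributes nothing perpendicular to the bank.
Time = 251 / 1.810 = 138.671 s.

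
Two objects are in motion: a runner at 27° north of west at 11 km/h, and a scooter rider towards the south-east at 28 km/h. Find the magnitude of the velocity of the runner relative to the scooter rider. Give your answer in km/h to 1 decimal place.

38.6 km/h

Taking east as x and north as y: runner velocity = (-9.801, 4.994) km/h; scooter rider velocity = (19.799, -19.799) km/h.
Velocity of runner relative to scooter rider = (-9.801, 4.994) − (19.799, -19.799) = (-29.600, 24.793) km/h.
Magnitude = |(-29.600, 24.793)| = 38.612 km/h.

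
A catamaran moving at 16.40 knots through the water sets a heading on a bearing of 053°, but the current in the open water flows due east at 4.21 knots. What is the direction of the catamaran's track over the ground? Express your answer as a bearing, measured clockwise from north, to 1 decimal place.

Taking east as x and north as y: velocity relative to the water = (13.098, 9.870) knots; the water relative to ground = (4.210, 0.000) knots.
Velocity relative to ground = (13.098, 9.870) + (4.210, 0.000) = (17.308, 9.870) knots.
Bearing = atan2(17.31, 9.87) = 60.31° clockwise from north.

060.3°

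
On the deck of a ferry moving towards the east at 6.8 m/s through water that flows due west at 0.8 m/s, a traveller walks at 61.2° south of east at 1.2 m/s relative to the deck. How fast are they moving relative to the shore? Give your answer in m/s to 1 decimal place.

6.7 m/s

In east/north components (m/s): traveller relative to ferry = (0.578, -1.052); ferry relative to water = (6.800, 0.000); water relative to ground = (-0.800, 0.000).
Sum = (6.578, -1.052) m/s.
Speed = |(6.578, -1.052)| = 6.662 m/s.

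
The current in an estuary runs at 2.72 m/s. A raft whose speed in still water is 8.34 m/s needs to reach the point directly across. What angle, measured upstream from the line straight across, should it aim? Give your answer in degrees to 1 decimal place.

To cancel the current, the upstream component of the raft's velocity must equal the flow: 8.34 sin θ = 2.72.
sin θ = 2.72 / 8.34 = 0.3261.
θ = arcsin(0.3261) = 19.035°.

19.0°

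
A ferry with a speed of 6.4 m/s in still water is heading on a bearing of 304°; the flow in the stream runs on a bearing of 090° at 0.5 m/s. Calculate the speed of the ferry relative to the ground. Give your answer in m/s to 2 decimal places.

5.99 m/s

Taking east as x and north as y: velocity relative to the water = (-5.306, 3.579) m/s; the water relative to ground = (0.500, 0.000) m/s.
Velocity relative to ground = (-5.306, 3.579) + (0.500, 0.000) = (-4.806, 3.579) m/s.
Speed = |(-4.806, 3.579)| = 5.992 m/s.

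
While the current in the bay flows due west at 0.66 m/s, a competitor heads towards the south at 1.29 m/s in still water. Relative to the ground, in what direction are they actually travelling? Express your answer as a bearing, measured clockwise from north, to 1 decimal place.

207.1°

Taking east as x and north as y: velocity relative to the water = (0.000, -1.290) m/s; the water relative to ground = (-0.660, 0.000) m/s.
Velocity relative to ground = (0.000, -1.290) + (-0.660, 0.000) = (-0.660, -1.290) m/s.
Bearing = atan2(-0.66, -1.29) = 207.10° clockwise from north.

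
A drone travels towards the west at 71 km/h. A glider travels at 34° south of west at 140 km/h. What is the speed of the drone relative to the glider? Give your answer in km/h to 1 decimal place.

Taking east as x and north as y: drone velocity = (-71.000, 0.000) km/h; glider velocity = (-116.065, -78.287) km/h.
Velocity of drone relative to glider = (-71.000, 0.000) − (-116.065, -78.287) = (45.065, 78.287) km/h.
Magnitude = |(45.065, 78.287)| = 90.331 km/h.

90.3 km/h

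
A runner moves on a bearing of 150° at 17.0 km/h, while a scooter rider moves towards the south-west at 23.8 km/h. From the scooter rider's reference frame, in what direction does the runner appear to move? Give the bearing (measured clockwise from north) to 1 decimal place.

Taking east as x and north as y: runner velocity = (8.500, -14.722) km/h; scooter rider velocity = (-16.829, -16.829) km/h.
Velocity of runner relative to scooter rider = (8.500, -14.722) − (-16.829, -16.829) = (25.329, 2.107) km/h.
Bearing = atan2(25.33, 2.11) = 85.25° clockwise from north.

085.2°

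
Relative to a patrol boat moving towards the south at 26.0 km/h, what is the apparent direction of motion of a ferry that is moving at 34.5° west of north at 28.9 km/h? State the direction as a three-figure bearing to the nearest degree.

Taking east as x and north as y: ferry velocity = (-16.369, 23.817) km/h; patrol boat velocity = (0.000, -26.000) km/h.
Velocity of ferry relative to patrol boat = (-16.369, 23.817) − (0.000, -26.000) = (-16.369, 49.817) km/h.
Bearing = atan2(-16.37, 49.82) = 341.81° clockwise from north.

342°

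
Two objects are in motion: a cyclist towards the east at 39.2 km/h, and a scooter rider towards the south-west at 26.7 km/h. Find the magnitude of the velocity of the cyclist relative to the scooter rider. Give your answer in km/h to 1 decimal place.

Taking east as x and north as y: cyclist velocity = (39.200, 0.000) km/h; scooter rider velocity = (-18.880, -18.880) km/h.
Velocity of cyclist relative to scooter rider = (39.200, 0.000) − (-18.880, -18.880) = (58.080, 18.880) km/h.
Magnitude = |(58.080, 18.880)| = 61.071 km/h.

61.1 km/h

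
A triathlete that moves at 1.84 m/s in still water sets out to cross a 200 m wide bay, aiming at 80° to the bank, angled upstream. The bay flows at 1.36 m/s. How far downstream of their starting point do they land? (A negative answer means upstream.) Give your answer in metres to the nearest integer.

115 m

Perpendicular speed = 1.812 m/s; crossing time = 200 / 1.812 = 110.372 s.
Net downstream speed = 1.040 m/s.
Drift = 1.040 × 110.372 = 114.841 m (downstream).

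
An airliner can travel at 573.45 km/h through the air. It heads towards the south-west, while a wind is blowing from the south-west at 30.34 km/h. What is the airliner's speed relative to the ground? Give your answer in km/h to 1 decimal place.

Taking east as x and north as y: velocity relative to the air = (-405.490, -405.490) km/h; the air relative to ground = (21.454, 21.454) km/h.
Velocity relative to ground = (-405.490, -405.490) + (21.454, 21.454) = (-384.037, -384.037) km/h.
Speed = |(-384.037, -384.037)| = 543.110 km/h.

543.1 km/h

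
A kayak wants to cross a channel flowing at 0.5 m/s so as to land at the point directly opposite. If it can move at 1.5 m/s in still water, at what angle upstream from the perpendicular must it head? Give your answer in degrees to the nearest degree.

19°

To cancel the current, the upstream component of the kayak's velocity must equal the flow: 1.5 sin θ = 0.5.
sin θ = 0.5 / 1.5 = 0.3333.
θ = arcsin(0.3333) = 19.471°.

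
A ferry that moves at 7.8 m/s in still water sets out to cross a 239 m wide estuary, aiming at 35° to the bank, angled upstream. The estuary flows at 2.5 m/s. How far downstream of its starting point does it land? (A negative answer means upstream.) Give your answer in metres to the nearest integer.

Perpendicular speed = 4.474 m/s; crossing time = 239 / 4.474 = 53.421 s.
Net downstream speed = -3.889 m/s.
Drift = -3.889 × 53.421 = -207.775 m (upstream).

-208 m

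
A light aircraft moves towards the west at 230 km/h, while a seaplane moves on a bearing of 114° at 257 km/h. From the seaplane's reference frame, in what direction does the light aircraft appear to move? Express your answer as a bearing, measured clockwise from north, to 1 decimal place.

Taking east as x and north as y: light aircraft velocity = (-230.000, 0.000) km/h; seaplane velocity = (234.781, -104.531) km/h.
Velocity of light aircraft relative to seaplane = (-230.000, 0.000) − (234.781, -104.531) = (-464.781, 104.531) km/h.
Bearing = atan2(-464.78, 104.53) = 282.68° clockwise from north.

282.7°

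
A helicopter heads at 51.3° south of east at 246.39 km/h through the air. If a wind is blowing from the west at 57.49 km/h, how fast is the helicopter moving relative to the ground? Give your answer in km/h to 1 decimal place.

Taking east as x and north as y: velocity relative to the air = (154.054, -192.290) km/h; the air relative to ground = (57.490, 0.000) km/h.
Velocity relative to ground = (154.054, -192.290) + (57.490, 0.000) = (211.544, -192.290) km/h.
Speed = |(211.544, -192.290)| = 285.878 km/h.

285.9 km/h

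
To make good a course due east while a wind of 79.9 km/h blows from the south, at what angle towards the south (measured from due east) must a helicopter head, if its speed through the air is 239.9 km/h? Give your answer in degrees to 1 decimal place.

The wind pushes perpendicular to the desired track; the heading must have a component into the wind equal to 79.9 km/h: 239.9 sin θ = 79.9.
sin θ = 0.3331, so θ = 19.454°.

19.5°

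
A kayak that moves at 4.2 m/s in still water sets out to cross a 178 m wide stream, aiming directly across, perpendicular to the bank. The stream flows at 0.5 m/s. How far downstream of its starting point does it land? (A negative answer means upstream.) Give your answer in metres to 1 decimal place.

Perpendicular speed = 4.200 m/s; crossing time = 178 / 4.200 = 42.381 s.
Net downstream speed = 0.500 m/s.
Drift = 0.500 × 42.381 = 21.190 m (downstream).

21.2 m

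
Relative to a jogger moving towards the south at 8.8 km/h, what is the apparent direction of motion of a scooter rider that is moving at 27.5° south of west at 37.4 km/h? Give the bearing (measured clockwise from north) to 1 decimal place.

255.7°

Taking east as x and north as y: scooter rider velocity = (-33.174, -17.269) km/h; jogger velocity = (0.000, -8.800) km/h.
Velocity of scooter rider relative to jogger = (-33.174, -17.269) − (0.000, -8.800) = (-33.174, -8.469) km/h.
Bearing = atan2(-33.17, -8.47) = 255.68° clockwise from north.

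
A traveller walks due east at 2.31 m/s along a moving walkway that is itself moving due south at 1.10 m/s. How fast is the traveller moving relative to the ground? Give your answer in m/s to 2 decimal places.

2.56 m/s

Taking east as x and north as y: moving walkway velocity = (0.000, -1.100) m/s; traveller velocity relative to moving walkway = (2.310, 0.000) m/s.
Velocity relative to ground = (0.000, -1.100) + (2.310, 0.000) = (2.310, -1.100) m/s.
Speed = |(2.310, -1.100)| = 2.559 m/s.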